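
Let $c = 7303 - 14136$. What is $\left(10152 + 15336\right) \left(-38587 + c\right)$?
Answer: $-1157664960$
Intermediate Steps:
$c = -6833$
$\left(10152 + 15336\right) \left(-38587 + c\right) = \left(10152 + 15336\right) \left(-38587 - 6833\right) = 25488 \left(-45420\right) = -1157664960$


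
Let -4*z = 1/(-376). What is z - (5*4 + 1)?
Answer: -31583/1504 ≈ -20.999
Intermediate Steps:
z = 1/1504 (z = -¼/(-376) = -¼*(-1/376) = 1/1504 ≈ 0.00066489)
z - (5*4 + 1) = 1/1504 - (5*4 + 1) = 1/1504 - (20 + 1) = 1/1504 - 1*21 = 1/1504 - 21 = -31583/1504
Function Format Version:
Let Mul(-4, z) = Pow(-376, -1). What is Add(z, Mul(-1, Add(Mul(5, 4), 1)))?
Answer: Rational(-31583, 1504) ≈ -20.999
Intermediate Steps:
z = Rational(1, 1504) (z = Mul(Rational(-1, 4), Pow(-376, -1)) = Mul(Rational(-1, 4), Rational(-1, 376)) = Rational(1, 1504) ≈ 0.00066489)
Add(z, Mul(-1, Add(Mul(5, 4), 1))) = Add(Rational(1, 1504), Mul(-1, Add(Mul(5, 4), 1))) = Add(Rational(1, 1504), Mul(-1, Add(20, 1))) = Add(Rational(1, 1504), Mul(-1, 21)) = Add(Rational(1, 1504), -21) = Rational(-31583, 1504)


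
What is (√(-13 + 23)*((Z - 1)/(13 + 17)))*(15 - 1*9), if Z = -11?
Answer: -12*√10/5 ≈ -7.5895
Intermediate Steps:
(√(-13 + 23)*((Z - 1)/(13 + 17)))*(15 - 1*9) = (√(-13 + 23)*((-11 - 1)/(13 + 17)))*(15 - 1*9) = (√10*(-12/30))*(15 - 9) = (√10*(-12*1/30))*6 = (√10*(-⅖))*6 = -2*√10/5*6 = -12*√10/5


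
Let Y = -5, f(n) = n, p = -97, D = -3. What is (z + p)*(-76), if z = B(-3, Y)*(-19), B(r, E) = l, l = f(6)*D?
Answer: -18620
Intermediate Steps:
l = -18 (l = 6*(-3) = -18)
B(r, E) = -18
z = 342 (z = -18*(-19) = 342)
(z + p)*(-76) = (342 - 97)*(-76) = 245*(-76) = -18620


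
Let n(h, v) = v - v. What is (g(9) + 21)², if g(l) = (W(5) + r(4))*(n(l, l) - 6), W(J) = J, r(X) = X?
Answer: 1089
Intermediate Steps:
n(h, v) = 0
g(l) = -54 (g(l) = (5 + 4)*(0 - 6) = 9*(-6) = -54)
(g(9) + 21)² = (-54 + 21)² = (-33)² = 1089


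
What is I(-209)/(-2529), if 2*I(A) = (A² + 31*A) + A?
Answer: -12331/1686 ≈ -7.3138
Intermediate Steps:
I(A) = A²/2 + 16*A (I(A) = ((A² + 31*A) + A)/2 = (A² + 32*A)/2 = A²/2 + 16*A)
I(-209)/(-2529) = ((½)*(-209)*(32 - 209))/(-2529) = ((½)*(-209)*(-177))*(-1/2529) = (36993/2)*(-1/2529) = -12331/1686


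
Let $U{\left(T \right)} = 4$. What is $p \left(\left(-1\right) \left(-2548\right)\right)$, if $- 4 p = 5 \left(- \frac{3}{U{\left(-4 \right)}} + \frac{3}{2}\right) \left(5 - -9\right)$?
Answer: $- \frac{66885}{2} \approx -33443.0$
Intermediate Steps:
$p = - \frac{105}{8}$ ($p = - \frac{5 \left(- \frac{3}{4} + \frac{3}{2}\right) \left(5 - -9\right)}{4} = - \frac{5 \left(\left(-3\right) \frac{1}{4} + 3 \cdot \frac{1}{2}\right) \left(5 + 9\right)}{4} = - \frac{5 \left(- \frac{3}{4} + \frac{3}{2}\right) 14}{4} = - \frac{5 \cdot \frac{3}{4} \cdot 14}{4} = - \frac{\frac{15}{4} \cdot 14}{4} = \left(- \frac{1}{4}\right) \frac{105}{2} = - \frac{105}{8} \approx -13.125$)
$p \left(\left(-1\right) \left(-2548\right)\right) = - \frac{105 \left(\left(-1\right) \left(-2548\right)\right)}{8} = \left(- \frac{105}{8}\right) 2548 = - \frac{66885}{2}$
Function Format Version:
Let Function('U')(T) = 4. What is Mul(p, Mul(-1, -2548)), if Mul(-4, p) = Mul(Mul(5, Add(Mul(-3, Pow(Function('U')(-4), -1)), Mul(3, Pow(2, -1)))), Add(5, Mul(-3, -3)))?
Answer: Rational(-66885, 2) ≈ -33443.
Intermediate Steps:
p = Rational(-105, 8) (p = Mul(Rational(-1, 4), Mul(Mul(5, Add(Mul(-3, Pow(4, -1)), Mul(3, Pow(2, -1)))), Add(5, Mul(-3, -3)))) = Mul(Rational(-1, 4), Mul(Mul(5, Add(Mul(-3, Rational(1, 4)), Mul(3, Rational(1, 2)))), Add(5, 9))) = Mul(Rational(-1, 4), Mul(Mul(5, Add(Rational(-3, 4), Rational(3, 2))), 14)) = Mul(Rational(-1, 4), Mul(Mul(5, Rational(3, 4)), 14)) = Mul(Rational(-1, 4), Mul(Rational(15, 4), 14)) = Mul(Rational(-1, 4), Rational(105, 2)) = Rational(-105, 8) ≈ -13.125)
Mul(p, Mul(-1, -2548)) = Mul(Rational(-105, 8), Mul(-1, -2548)) = Mul(Rational(-105, 8), 2548) = Rational(-66885, 2)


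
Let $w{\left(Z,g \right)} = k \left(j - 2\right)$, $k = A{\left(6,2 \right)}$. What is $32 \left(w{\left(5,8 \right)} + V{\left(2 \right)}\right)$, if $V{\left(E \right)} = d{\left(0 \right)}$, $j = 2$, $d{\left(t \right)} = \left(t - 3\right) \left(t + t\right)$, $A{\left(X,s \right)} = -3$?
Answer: $0$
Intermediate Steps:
$d{\left(t \right)} = 2 t \left(-3 + t\right)$ ($d{\left(t \right)} = \left(-3 + t\right) 2 t = 2 t \left(-3 + t\right)$)
$V{\left(E \right)} = 0$ ($V{\left(E \right)} = 2 \cdot 0 \left(-3 + 0\right) = 2 \cdot 0 \left(-3\right) = 0$)
$k = -3$
$w{\left(Z,g \right)} = 0$ ($w{\left(Z,g \right)} = - 3 \left(2 - 2\right) = \left(-3\right) 0 = 0$)
$32 \left(w{\left(5,8 \right)} + V{\left(2 \right)}\right) = 32 \left(0 + 0\right) = 32 \cdot 0 = 0$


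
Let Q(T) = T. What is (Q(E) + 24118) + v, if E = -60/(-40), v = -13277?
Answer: 21685/2 ≈ 10843.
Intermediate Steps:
E = 3/2 (E = -60*(-1/40) = 3/2 ≈ 1.5000)
(Q(E) + 24118) + v = (3/2 + 24118) - 13277 = 48239/2 - 13277 = 21685/2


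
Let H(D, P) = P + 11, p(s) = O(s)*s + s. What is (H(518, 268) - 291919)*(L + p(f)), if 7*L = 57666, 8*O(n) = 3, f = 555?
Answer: -2625088095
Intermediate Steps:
O(n) = 3/8 (O(n) = (⅛)*3 = 3/8)
p(s) = 11*s/8 (p(s) = 3*s/8 + s = 11*s/8)
H(D, P) = 11 + P
L = 8238 (L = (⅐)*57666 = 8238)
(H(518, 268) - 291919)*(L + p(f)) = ((11 + 268) - 291919)*(8238 + (11/8)*555) = (279 - 291919)*(8238 + 6105/8) = -291640*72009/8 = -2625088095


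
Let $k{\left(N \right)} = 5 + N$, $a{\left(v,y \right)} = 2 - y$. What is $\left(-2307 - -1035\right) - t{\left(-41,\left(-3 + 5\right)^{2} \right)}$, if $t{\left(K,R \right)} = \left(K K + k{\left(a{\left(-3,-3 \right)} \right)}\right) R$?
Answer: $-8036$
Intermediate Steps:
$t{\left(K,R \right)} = R \left(10 + K^{2}\right)$ ($t{\left(K,R \right)} = \left(K K + \left(5 + \left(2 - -3\right)\right)\right) R = \left(K^{2} + \left(5 + \left(2 + 3\right)\right)\right) R = \left(K^{2} + \left(5 + 5\right)\right) R = \left(K^{2} + 10\right) R = \left(10 + K^{2}\right) R = R \left(10 + K^{2}\right)$)
$\left(-2307 - -1035\right) - t{\left(-41,\left(-3 + 5\right)^{2} \right)} = \left(-2307 - -1035\right) - \left(-3 + 5\right)^{2} \left(10 + \left(-41\right)^{2}\right) = \left(-2307 + 1035\right) - 2^{2} \left(10 + 1681\right) = -1272 - 4 \cdot 1691 = -1272 - 6764 = -8036$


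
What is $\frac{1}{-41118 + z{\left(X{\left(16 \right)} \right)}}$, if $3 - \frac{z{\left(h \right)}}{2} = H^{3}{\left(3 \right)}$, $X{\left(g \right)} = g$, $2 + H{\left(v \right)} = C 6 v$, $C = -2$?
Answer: $\frac{1}{68632} \approx 1.457 \cdot 10^{-5}$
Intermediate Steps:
$H{\left(v \right)} = -2 - 12 v$ ($H{\left(v \right)} = -2 + \left(-2\right) 6 v = -2 - 12 v$)
$z{\left(h \right)} = 109750$ ($z{\left(h \right)} = 6 - 2 \left(-2 - 36\right)^{3} = 6 - 2 \left(-38\right)^{3} = 6 - -109744 = 6 + 109744 = 109750$)
$\frac{1}{-41118 + z{\left(X{\left(16 \right)} \right)}} = \frac{1}{-41118 + 109750} = \frac{1}{68632}$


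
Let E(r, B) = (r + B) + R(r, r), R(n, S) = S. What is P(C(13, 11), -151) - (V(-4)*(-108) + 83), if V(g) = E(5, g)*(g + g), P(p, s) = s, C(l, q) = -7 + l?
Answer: -5418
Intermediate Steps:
E(r, B) = B + 2*r (E(r, B) = (r + B) + r = (B + r) + r = B + 2*r)
V(g) = 2*g*(10 + g) (V(g) = (g + 2*5)*(g + g) = (g + 10)*(2*g) = (10 + g)*(2*g) = 2*g*(10 + g))
P(C(13, 11), -151) - (V(-4)*(-108) + 83) = -151 - ((2*(-4)*(10 - 4))*(-108) + 83) = -151 - ((2*(-4)*6)*(-108) + 83) = -151 - (-48*(-108) + 83) = -151 - (5184 + 83) = -151 - 1*5267 = -151 - 5267 = -5418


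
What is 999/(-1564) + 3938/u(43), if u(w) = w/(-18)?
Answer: -110905533/67252 ≈ -1649.1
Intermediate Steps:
u(w) = -w/18 (u(w) = w*(-1/18) = -w/18)
999/(-1564) + 3938/u(43) = 999/(-1564) + 3938/((-1/18*43)) = 999*(-1/1564) + 3938/(-43/18) = -999/1564 + 3938*(-18/43) = -999/1564 - 70884/43 = -110905533/67252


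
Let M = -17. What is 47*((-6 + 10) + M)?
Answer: -611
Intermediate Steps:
47*((-6 + 10) + M) = 47*((-6 + 10) - 17) = 47*(4 - 17) = 47*(-13) = -611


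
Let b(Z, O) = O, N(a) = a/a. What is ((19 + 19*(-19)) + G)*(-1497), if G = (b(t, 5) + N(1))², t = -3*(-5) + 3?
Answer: 458082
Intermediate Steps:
N(a) = 1
t = 18 (t = 15 + 3 = 18)
G = 36 (G = (5 + 1)² = 6² = 36)
((19 + 19*(-19)) + G)*(-1497) = ((19 + 19*(-19)) + 36)*(-1497) = ((19 - 361) + 36)*(-1497) = (-342 + 36)*(-1497) = -306*(-1497) = 458082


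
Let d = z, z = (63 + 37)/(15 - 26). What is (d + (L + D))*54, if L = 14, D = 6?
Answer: 6480/11 ≈ 589.09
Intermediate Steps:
z = -100/11 (z = 100/(-11) = 100*(-1/11) = -100/11 ≈ -9.0909)
d = -100/11 ≈ -9.0909
(d + (L + D))*54 = (-100/11 + (14 + 6))*54 = (-100/11 + 20)*54 = (120/11)*54 = 6480/11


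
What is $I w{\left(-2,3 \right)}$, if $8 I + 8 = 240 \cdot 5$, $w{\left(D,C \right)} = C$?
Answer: $447$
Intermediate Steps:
$I = 149$ ($I = -1 + \frac{240 \cdot 5}{8} = -1 + \frac{1}{8} \cdot 1200 = -1 + 150 = 149$)
$I w{\left(-2,3 \right)} = 149 \cdot 3 = 447$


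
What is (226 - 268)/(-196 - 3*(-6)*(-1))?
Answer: 21/107 ≈ 0.19626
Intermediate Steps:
(226 - 268)/(-196 - 3*(-6)*(-1)) = -42/(-196 + 18*(-1)) = -42/(-196 - 18) = -42/(-214) = -42*(-1/214) = 21/107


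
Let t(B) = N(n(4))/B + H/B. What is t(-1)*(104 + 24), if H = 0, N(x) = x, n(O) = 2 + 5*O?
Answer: -2816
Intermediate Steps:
t(B) = 22/B (t(B) = (2 + 5*4)/B + 0/B = (2 + 20)/B + 0 = 22/B + 0 = 22/B)
t(-1)*(104 + 24) = (22/(-1))*(104 + 24) = (22*(-1))*128 = -22*128 = -2816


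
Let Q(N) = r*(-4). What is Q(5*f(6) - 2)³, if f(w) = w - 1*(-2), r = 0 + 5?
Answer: -8000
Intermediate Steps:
r = 5
f(w) = 2 + w (f(w) = w + 2 = 2 + w)
Q(N) = -20 (Q(N) = 5*(-4) = -20)
Q(5*f(6) - 2)³ = (-20)³ = -8000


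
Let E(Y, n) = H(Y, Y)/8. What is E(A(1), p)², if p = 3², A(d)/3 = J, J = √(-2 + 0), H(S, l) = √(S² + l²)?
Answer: -9/16 ≈ -0.56250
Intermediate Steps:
J = I*√2 (J = √(-2) = I*√2 ≈ 1.4142*I)
A(d) = 3*I*√2 (A(d) = 3*(I*√2) = 3*I*√2)
p = 9
E(Y, n) = √2*√(Y²)/8 (E(Y, n) = √(Y² + Y²)/8 = √(2*Y²)*(⅛) = (√2*√(Y²))*(⅛) = √2*√(Y²)/8)
E(A(1), p)² = (√2*√((3*I*√2)²)/8)² = (√2*√(-18)/8)² = (√2*(3*I*√2)/8)² = (3*I/4)² = -9/16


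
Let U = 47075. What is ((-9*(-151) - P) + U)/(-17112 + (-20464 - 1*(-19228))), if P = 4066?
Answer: -11092/4587 ≈ -2.4181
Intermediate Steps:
((-9*(-151) - P) + U)/(-17112 + (-20464 - 1*(-19228))) = ((-9*(-151) - 1*4066) + 47075)/(-17112 + (-20464 - 1*(-19228))) = ((1359 - 4066) + 47075)/(-17112 + (-20464 + 19228)) = (-2707 + 47075)/(-17112 - 1236) = 44368/(-18348) = 44368*(-1/18348) = -11092/4587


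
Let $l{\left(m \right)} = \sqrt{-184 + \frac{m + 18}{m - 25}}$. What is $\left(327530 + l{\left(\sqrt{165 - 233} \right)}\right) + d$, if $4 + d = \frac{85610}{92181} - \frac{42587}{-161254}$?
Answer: $\frac{4868545963081511}{14864554974} + \sqrt{2} \sqrt{\frac{-2309 + 183 i \sqrt{17}}{25 - 2 i \sqrt{17}}} \approx 3.2753 \cdot 10^{5} - 13.585 i$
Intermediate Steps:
$d = - \frac{41727552709}{14864554974}$ ($d = -4 + \left(\frac{85610}{92181} - \frac{42587}{-161254}\right) = -4 + \left(85610 \cdot \frac{1}{92181} - - \frac{42587}{161254}\right) = -4 + \left(\frac{85610}{92181} + \frac{42587}{161254}\right) = -4 + \frac{17730667187}{14864554974} = - \frac{41727552709}{14864554974} \approx -2.8072$)
$l{\left(m \right)} = \sqrt{-184 + \frac{18 + m}{-25 + m}}$
$\left(327530 + l{\left(\sqrt{165 - 233} \right)}\right) + d = \left(327530 + \sqrt{\frac{4618 - 183 \sqrt{165 - 233}}{-25 + \sqrt{165 - 233}}}\right) - \frac{41727552709}{14864554974} = \left(327530 + \sqrt{\frac{4618 - 183 \sqrt{-68}}{-25 + \sqrt{-68}}}\right) - \frac{41727552709}{14864554974} = \left(327530 + \sqrt{\frac{4618 - 183 \cdot 2 i \sqrt{17}}{-25 + 2 i \sqrt{17}}}\right) - \frac{41727552709}{14864554974} = \left(327530 + \sqrt{\frac{4618 - 366 i \sqrt{17}}{-25 + 2 i \sqrt{17}}}\right) - \frac{41727552709}{14864554974} = \frac{4868545963081511}{14864554974} + \sqrt{\frac{4618 - 366 i \sqrt{17}}{-25 + 2 i \sqrt{17}}}$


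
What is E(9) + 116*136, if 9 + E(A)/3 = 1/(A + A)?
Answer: 94495/6 ≈ 15749.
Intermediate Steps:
E(A) = -27 + 3/(2*A) (E(A) = -27 + 3/(A + A) = -27 + 3/((2*A)) = -27 + 3*(1/(2*A)) = -27 + 3/(2*A))
E(9) + 116*136 = (-27 + (3/2)/9) + 116*136 = (-27 + (3/2)*(⅑)) + 15776 = (-27 + ⅙) + 15776 = -161/6 + 15776 = 94495/6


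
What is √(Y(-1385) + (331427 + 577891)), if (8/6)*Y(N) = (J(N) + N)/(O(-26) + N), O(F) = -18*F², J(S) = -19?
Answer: √167027008103571/13553 ≈ 953.58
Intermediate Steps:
Y(N) = 3*(-19 + N)/(4*(-12168 + N)) (Y(N) = 3*((-19 + N)/(-18*(-26)² + N))/4 = 3*((-19 + N)/(-18*676 + N))/4 = 3*((-19 + N)/(-12168 + N))/4 = 3*(-19 + N)/(4*(-12168 + N)))
√(Y(-1385) + (331427 + 577891)) = √(3*(-19 - 1385)/(4*(-12168 - 1385)) + (331427 + 577891)) = √((¾)*(-1404)/(-13553) + 909318) = √((¾)*(-1/13553)*(-1404) + 909318) = √(1053/13553 + 909318) = √(12323987907/13553) = √167027008103571/13553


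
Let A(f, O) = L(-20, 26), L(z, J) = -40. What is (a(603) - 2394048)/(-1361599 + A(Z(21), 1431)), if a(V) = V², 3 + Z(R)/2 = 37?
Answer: 2030439/1361639 ≈ 1.4912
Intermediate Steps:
Z(R) = 68 (Z(R) = -6 + 2*37 = -6 + 74 = 68)
A(f, O) = -40
(a(603) - 2394048)/(-1361599 + A(Z(21), 1431)) = (603² - 2394048)/(-1361599 - 40) = (363609 - 2394048)/(-1361639) = -2030439*(-1/1361639) = 2030439/1361639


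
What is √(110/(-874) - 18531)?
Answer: I*√3538870574/437 ≈ 136.13*I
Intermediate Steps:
√(110/(-874) - 18531) = √(110*(-1/874) - 18531) = √(-55/437 - 18531) = √(-8098102/437) = I*√3538870574/437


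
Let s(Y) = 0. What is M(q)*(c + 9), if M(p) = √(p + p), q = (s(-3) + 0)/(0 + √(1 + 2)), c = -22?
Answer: 0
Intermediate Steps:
q = 0 (q = (0 + 0)/(0 + √(1 + 2)) = 0/(0 + √3) = 0/(√3) = 0*(√3/3) = 0)
M(p) = √2*√p (M(p) = √(2*p) = √2*√p)
M(q)*(c + 9) = (√2*√0)*(-22 + 9) = (√2*0)*(-13) = 0*(-13) = 0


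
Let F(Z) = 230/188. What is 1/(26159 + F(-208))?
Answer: 94/2459061 ≈ 3.8226e-5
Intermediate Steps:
F(Z) = 115/94 (F(Z) = 230*(1/188) = 115/94)
1/(26159 + F(-208)) = 1/(26159 + 115/94) = 1/(2459061/94) = 94/2459061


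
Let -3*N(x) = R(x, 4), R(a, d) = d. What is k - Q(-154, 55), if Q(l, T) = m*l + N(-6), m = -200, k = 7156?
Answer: -70928/3 ≈ -23643.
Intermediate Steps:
N(x) = -4/3 (N(x) = -⅓*4 = -4/3)
Q(l, T) = -4/3 - 200*l (Q(l, T) = -200*l - 4/3 = -4/3 - 200*l)
k - Q(-154, 55) = 7156 - (-4/3 - 200*(-154)) = 7156 - (-4/3 + 30800) = 7156 - 1*92396/3 = 7156 - 92396/3 = -70928/3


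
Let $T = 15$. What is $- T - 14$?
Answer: $-29$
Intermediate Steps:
$- T - 14 = \left(-1\right) 15 - 14 = -15 - 14 = -29$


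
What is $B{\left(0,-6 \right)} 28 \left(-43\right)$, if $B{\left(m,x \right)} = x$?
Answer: $7224$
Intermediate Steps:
$B{\left(0,-6 \right)} 28 \left(-43\right) = \left(-6\right) 28 \left(-43\right) = \left(-168\right) \left(-43\right) = 7224$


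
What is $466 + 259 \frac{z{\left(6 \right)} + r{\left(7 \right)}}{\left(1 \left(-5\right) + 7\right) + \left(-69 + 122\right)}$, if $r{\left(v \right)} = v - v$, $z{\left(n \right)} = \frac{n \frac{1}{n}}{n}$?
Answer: $\frac{154039}{330} \approx 466.78$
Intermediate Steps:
$z{\left(n \right)} = \frac{1}{n}$ ($z{\left(n \right)} = 1 \frac{1}{n} = \frac{1}{n}$)
$r{\left(v \right)} = 0$
$466 + 259 \frac{z{\left(6 \right)} + r{\left(7 \right)}}{\left(1 \left(-5\right) + 7\right) + \left(-69 + 122\right)} = 466 + 259 \frac{\frac{1}{6} + 0}{\left(1 \left(-5\right) + 7\right) + \left(-69 + 122\right)} = 466 + 259 \frac{\frac{1}{6} + 0}{\left(-5 + 7\right) + 53} = 466 + 259 \frac{1}{6 \left(2 + 53\right)} = 466 + 259 \frac{1}{6 \cdot 55} = 466 + 259 \cdot \frac{1}{6} \cdot \frac{1}{55} = 466 + 259 \cdot \frac{1}{330} = 466 + \frac{259}{330} = \frac{154039}{330}$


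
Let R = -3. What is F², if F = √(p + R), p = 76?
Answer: 73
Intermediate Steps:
F = √73 (F = √(76 - 3) = √73 ≈ 8.5440)
F² = (√73)² = 73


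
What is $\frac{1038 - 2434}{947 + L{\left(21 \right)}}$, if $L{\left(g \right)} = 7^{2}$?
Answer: $- \frac{349}{249} \approx -1.4016$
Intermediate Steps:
$L{\left(g \right)} = 49$
$\frac{1038 - 2434}{947 + L{\left(21 \right)}} = \frac{1038 - 2434}{947 + 49} = - \frac{1396}{996} = \left(-1396\right) \frac{1}{996} = - \frac{349}{249}$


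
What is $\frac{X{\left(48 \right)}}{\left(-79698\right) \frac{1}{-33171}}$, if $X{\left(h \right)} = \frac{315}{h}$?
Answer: $\frac{1160985}{425056} \approx 2.7314$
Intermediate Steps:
$\frac{X{\left(48 \right)}}{\left(-79698\right) \frac{1}{-33171}} = \frac{315 \cdot \frac{1}{48}}{\left(-79698\right) \frac{1}{-33171}} = \frac{315 \cdot \frac{1}{48}}{\left(-79698\right) \left(- \frac{1}{33171}\right)} = \frac{105}{16 \cdot \frac{26566}{11057}} = \frac{105}{16} \cdot \frac{11057}{26566} = \frac{1160985}{425056}$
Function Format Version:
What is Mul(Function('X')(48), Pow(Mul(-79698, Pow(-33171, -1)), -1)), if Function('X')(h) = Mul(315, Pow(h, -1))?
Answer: Rational(1160985, 425056) ≈ 2.7314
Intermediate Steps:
Mul(Function('X')(48), Pow(Mul(-79698, Pow(-33171, -1)), -1)) = Mul(Mul(315, Pow(48, -1)), Pow(Mul(-79698, Pow(-33171, -1)), -1)) = Mul(Mul(315, Rational(1, 48)), Pow(Mul(-79698, Rational(-1, 33171)), -1)) = Mul(Rational(105, 16), Pow(Rational(26566, 11057), -1)) = Mul(Rational(105, 16), Rational(11057, 26566)) = Rational(1160985, 425056)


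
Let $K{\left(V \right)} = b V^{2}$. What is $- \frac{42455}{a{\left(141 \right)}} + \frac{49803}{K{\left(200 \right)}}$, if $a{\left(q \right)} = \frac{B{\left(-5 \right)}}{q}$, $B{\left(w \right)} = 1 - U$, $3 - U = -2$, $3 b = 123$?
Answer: $\frac{2454323599803}{1640000} \approx 1.4965 \cdot 10^{6}$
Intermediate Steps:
$b = 41$ ($b = \frac{1}{3} \cdot 123 = 41$)
$U = 5$ ($U = 3 - -2 = 3 + 2 = 5$)
$K{\left(V \right)} = 41 V^{2}$
$B{\left(w \right)} = -4$ ($B{\left(w \right)} = 1 - 5 = -4$)
$a{\left(q \right)} = - \frac{4}{q}$
$- \frac{42455}{a{\left(141 \right)}} + \frac{49803}{K{\left(200 \right)}} = - \frac{42455}{\left(-4\right) \frac{1}{141}} + \frac{49803}{41 \cdot 200^{2}} = - \frac{42455}{\left(-4\right) \frac{1}{141}} + \frac{49803}{41 \cdot 40000} = - \frac{42455}{- \frac{4}{141}} + \frac{49803}{1640000} = \left(-42455\right) \left(- \frac{141}{4}\right) + 49803 \cdot \frac{1}{1640000} = \frac{5986155}{4} + \frac{49803}{1640000} = \frac{2454323599803}{1640000}$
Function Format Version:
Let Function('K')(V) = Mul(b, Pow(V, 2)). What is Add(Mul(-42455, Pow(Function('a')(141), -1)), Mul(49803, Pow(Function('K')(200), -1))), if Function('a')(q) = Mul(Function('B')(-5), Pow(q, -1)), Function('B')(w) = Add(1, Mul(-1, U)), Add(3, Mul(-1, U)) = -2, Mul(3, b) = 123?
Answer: Rational(2454323599803, 1640000) ≈ 1.4965e+6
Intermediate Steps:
b = 41 (b = Mul(Rational(1, 3), 123) = 41)
U = 5 (U = Add(3, Mul(-1, -2)) = Add(3, 2) = 5)
Function('K')(V) = Mul(41, Pow(V, 2))
Function('B')(w) = -4 (Function('B')(w) = Add(1, Mul(-1, 5)) = Add(1, -5) = -4)
Function('a')(q) = Mul(-4, Pow(q, -1))
Add(Mul(-42455, Pow(Function('a')(141), -1)), Mul(49803, Pow(Function('K')(200), -1))) = Add(Mul(-42455, Pow(Mul(-4, Pow(141, -1)), -1)), Mul(49803, Pow(Mul(41, Pow(200, 2)), -1))) = Add(Mul(-42455, Pow(Mul(-4, Rational(1, 141)), -1)), Mul(49803, Pow(Mul(41, 40000), -1))) = Add(Mul(-42455, Pow(Rational(-4, 141), -1)), Mul(49803, Pow(1640000, -1))) = Add(Mul(-42455, Rational(-141, 4)), Mul(49803, Rational(1, 1640000))) = Add(Rational(5986155, 4), Rational(49803, 1640000)) = Rational(2454323599803, 1640000)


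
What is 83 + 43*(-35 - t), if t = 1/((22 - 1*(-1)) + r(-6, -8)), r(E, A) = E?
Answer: -24217/17 ≈ -1424.5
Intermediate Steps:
t = 1/17 (t = 1/((22 - 1*(-1)) - 6) = 1/((22 + 1) - 6) = 1/(23 - 6) = 1/17 ≈ 0.058824)
83 + 43*(-35 - t) = 83 + 43*(-35 - 1*1/17) = 83 + 43*(-35 - 1/17) = 83 + 43*(-596/17) = 83 - 25628/17 = -24217/17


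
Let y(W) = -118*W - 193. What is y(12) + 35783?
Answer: 34174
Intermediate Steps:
y(W) = -193 - 118*W
y(12) + 35783 = (-193 - 118*12) + 35783 = (-193 - 1416) + 35783 = -1609 + 35783 = 34174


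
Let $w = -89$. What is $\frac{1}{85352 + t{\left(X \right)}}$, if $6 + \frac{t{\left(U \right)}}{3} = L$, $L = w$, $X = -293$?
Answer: $\frac{1}{85067} \approx 1.1755 \cdot 10^{-5}$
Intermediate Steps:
$L = -89$
$t{\left(U \right)} = -285$ ($t{\left(U \right)} = -18 + 3 \left(-89\right) = -18 - 267 = -285$)
$\frac{1}{85352 + t{\left(X \right)}} = \frac{1}{85352 - 285} = \frac{1}{85067}$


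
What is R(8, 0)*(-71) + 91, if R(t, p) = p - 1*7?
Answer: 588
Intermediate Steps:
R(t, p) = -7 + p (R(t, p) = p - 7 = -7 + p)
R(8, 0)*(-71) + 91 = (-7 + 0)*(-71) + 91 = -7*(-71) + 91 = 497 + 91 = 588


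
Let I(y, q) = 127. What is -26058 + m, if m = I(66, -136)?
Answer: -25931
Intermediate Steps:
m = 127
-26058 + m = -26058 + 127 = -25931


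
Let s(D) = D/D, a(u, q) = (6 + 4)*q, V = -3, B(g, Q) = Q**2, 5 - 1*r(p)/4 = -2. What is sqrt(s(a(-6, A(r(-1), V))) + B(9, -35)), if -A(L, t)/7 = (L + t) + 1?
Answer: sqrt(1226) ≈ 35.014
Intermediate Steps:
r(p) = 28 (r(p) = 20 - 4*(-2) = 20 + 8 = 28)
A(L, t) = -7 - 7*L - 7*t (A(L, t) = -7*((L + t) + 1) = -7*(1 + L + t) = -7 - 7*L - 7*t)
a(u, q) = 10*q
s(D) = 1
sqrt(s(a(-6, A(r(-1), V))) + B(9, -35)) = sqrt(1 + (-35)**2) = sqrt(1 + 1225) = sqrt(1226)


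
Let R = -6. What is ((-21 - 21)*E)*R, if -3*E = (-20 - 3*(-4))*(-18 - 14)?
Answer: -21504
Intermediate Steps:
E = -256/3 (E = -(-20 - 3*(-4))*(-18 - 14)/3 = -(-20 + 12)*(-32)/3 = -(-8)*(-32)/3 = -⅓*256 = -256/3 ≈ -85.333)
((-21 - 21)*E)*R = ((-21 - 21)*(-256/3))*(-6) = -42*(-256/3)*(-6) = 3584*(-6) = -21504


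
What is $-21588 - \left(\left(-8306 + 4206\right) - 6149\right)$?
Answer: $-11339$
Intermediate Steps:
$-21588 - \left(\left(-8306 + 4206\right) - 6149\right) = -21588 - \left(-4100 - 6149\right) = -21588 - -10249 = -21588 + 10249 = -11339$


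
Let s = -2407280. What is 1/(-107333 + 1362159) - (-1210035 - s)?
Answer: -1502334154369/1254826 ≈ -1.1972e+6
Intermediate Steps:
1/(-107333 + 1362159) - (-1210035 - s) = 1/(-107333 + 1362159) - (-1210035 - 1*(-2407280)) = 1/1254826 - (-1210035 + 2407280) = 1/1254826 - 1*1197245 = 1/1254826 - 1197245 = -1502334154369/1254826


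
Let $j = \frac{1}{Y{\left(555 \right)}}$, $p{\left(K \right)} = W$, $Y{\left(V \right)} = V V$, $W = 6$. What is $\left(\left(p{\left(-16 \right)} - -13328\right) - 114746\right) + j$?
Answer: $- \frac{31237431299}{308025} \approx -1.0141 \cdot 10^{5}$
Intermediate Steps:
$Y{\left(V \right)} = V^{2}$
$p{\left(K \right)} = 6$
$j = \frac{1}{308025}$ ($j = \frac{1}{555^{2}} = \frac{1}{308025} \approx 3.2465 \cdot 10^{-6}$)
$\left(\left(p{\left(-16 \right)} - -13328\right) - 114746\right) + j = \left(\left(6 - -13328\right) - 114746\right) + \frac{1}{308025} = \left(\left(6 + 13328\right) - 114746\right) + \frac{1}{308025} = \left(13334 - 114746\right) + \frac{1}{308025} = -101412 + \frac{1}{308025} = - \frac{31237431299}{308025}$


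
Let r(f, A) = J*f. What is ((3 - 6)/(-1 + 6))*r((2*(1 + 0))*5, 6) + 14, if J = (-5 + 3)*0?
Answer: 14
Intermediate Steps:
J = 0 (J = -2*0 = 0)
r(f, A) = 0 (r(f, A) = 0*f = 0)
((3 - 6)/(-1 + 6))*r((2*(1 + 0))*5, 6) + 14 = ((3 - 6)/(-1 + 6))*0 + 14 = -3/5*0 + 14 = -3*⅕*0 + 14 = -⅗*0 + 14 = 0 + 14 = 14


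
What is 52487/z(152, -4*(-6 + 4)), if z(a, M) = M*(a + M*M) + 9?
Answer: 52487/1737 ≈ 30.217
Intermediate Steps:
z(a, M) = 9 + M*(a + M²) (z(a, M) = M*(a + M²) + 9 = 9 + M*(a + M²))
52487/z(152, -4*(-6 + 4)) = 52487/(9 + (-4*(-6 + 4))³ - 4*(-6 + 4)*152) = 52487/(9 + (-4*(-2))³ - 4*(-2)*152) = 52487/(9 + 8³ + 8*152) = 52487/(9 + 512 + 1216) = 52487/1737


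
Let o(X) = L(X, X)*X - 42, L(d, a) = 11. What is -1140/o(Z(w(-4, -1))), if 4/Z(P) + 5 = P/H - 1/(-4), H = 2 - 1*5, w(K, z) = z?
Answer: 10070/459 ≈ 21.939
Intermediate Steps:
H = -3 (H = 2 - 5 = -3)
Z(P) = 4/(-19/4 - P/3) (Z(P) = 4/(-5 + (P/(-3) - 1/(-4))) = 4/(-5 + (P*(-⅓) - 1*(-¼))) = 4/(-5 + (-P/3 + ¼)) = 4/(-5 + (¼ - P/3)) = 4/(-19/4 - P/3))
o(X) = -42 + 11*X (o(X) = 11*X - 42 = -42 + 11*X)
-1140/o(Z(w(-4, -1))) = -1140/(-42 + 11*(-48/(57 + 4*(-1)))) = -1140/(-42 + 11*(-48/(57 - 4))) = -1140/(-42 + 11*(-48/53)) = -1140/(-42 - 528/53) = -1140/(-2754/53) = -1140*(-53/2754) = 10070/459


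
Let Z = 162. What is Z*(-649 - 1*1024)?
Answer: -271026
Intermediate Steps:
Z*(-649 - 1*1024) = 162*(-649 - 1*1024) = 162*(-649 - 1024) = 162*(-1673) = -271026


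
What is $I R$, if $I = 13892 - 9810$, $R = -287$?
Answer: $-1171534$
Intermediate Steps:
$I = 4082$
$I R = 4082 \left(-287\right) = -1171534$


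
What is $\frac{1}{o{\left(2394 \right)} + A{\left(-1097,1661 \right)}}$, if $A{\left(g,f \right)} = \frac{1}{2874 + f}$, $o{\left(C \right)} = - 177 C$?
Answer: $- \frac{4535}{1921651829} \approx -2.3599 \cdot 10^{-6}$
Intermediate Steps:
$\frac{1}{o{\left(2394 \right)} + A{\left(-1097,1661 \right)}} = \frac{1}{\left(-177\right) 2394 + \frac{1}{2874 + 1661}} = \frac{1}{-423738 + \frac{1}{4535}} = \frac{1}{- \frac{1921651829}{4535}} = - \frac{4535}{1921651829}$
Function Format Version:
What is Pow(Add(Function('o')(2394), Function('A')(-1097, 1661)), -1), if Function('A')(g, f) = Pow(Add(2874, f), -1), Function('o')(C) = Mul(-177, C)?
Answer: Rational(-4535, 1921651829) ≈ -2.3599e-6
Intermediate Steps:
Pow(Add(Function('o')(2394), Function('A')(-1097, 1661)), -1) = Pow(Add(Mul(-177, 2394), Pow(Add(2874, 1661), -1)), -1) = Pow(Add(-423738, Pow(4535, -1)), -1) = Pow(Add(-423738, Rational(1, 4535)), -1) = Pow(Rational(-1921651829, 4535), -1) = Rational(-4535, 1921651829)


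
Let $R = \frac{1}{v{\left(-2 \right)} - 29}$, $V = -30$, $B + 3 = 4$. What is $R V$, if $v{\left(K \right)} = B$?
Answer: $\frac{15}{14} \approx 1.0714$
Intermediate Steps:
$B = 1$ ($B = -3 + 4 = 1$)
$v{\left(K \right)} = 1$
$R = - \frac{1}{28}$ ($R = \frac{1}{1 - 29} = \frac{1}{-28} = - \frac{1}{28} \approx -0.035714$)
$R V = \left(- \frac{1}{28}\right) \left(-30\right) = \frac{15}{14}$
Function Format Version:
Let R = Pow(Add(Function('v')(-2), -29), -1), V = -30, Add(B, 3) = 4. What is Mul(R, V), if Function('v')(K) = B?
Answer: Rational(15, 14) ≈ 1.0714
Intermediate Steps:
B = 1 (B = Add(-3, 4) = 1)
Function('v')(K) = 1
R = Rational(-1, 28) (R = Pow(Add(1, -29), -1) = Pow(-28, -1) = Rational(-1, 28) ≈ -0.035714)
Mul(R, V) = Mul(Rational(-1, 28), -30) = Rational(15, 14)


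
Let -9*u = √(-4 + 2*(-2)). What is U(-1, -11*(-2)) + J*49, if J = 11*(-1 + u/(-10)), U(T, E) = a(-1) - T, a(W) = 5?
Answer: -533 + 539*I*√2/45 ≈ -533.0 + 16.939*I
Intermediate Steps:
u = -2*I*√2/9 (u = -√(-4 + 2*(-2))/9 = -√(-4 - 4)/9 = -2*I*√2/9 ≈ -0.31427*I)
U(T, E) = 5 - T
J = -11 + 11*I*√2/45 (J = 11*(-1 - 2*I*√2/9/(-10)) = 11*(-1 - 2*I*√2/9*(-⅒)) = 11*(-1 + I*√2/45) = -11 + 11*I*√2/45 ≈ -11.0 + 0.3457*I)
U(-1, -11*(-2)) + J*49 = (5 - 1*(-1)) + (-11 + 11*I*√2/45)*49 = (5 + 1) + (-539 + 539*I*√2/45) = 6 + (-539 + 539*I*√2/45) = -533 + 539*I*√2/45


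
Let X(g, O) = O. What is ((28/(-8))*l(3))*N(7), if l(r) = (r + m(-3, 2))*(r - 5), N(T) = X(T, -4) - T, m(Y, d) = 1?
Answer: -308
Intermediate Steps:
N(T) = -4 - T
l(r) = (1 + r)*(-5 + r) (l(r) = (r + 1)*(r - 5) = (1 + r)*(-5 + r))
((28/(-8))*l(3))*N(7) = ((28/(-8))*(-5 + 3² - 4*3))*(-4 - 1*7) = ((28*(-⅛))*(-5 + 9 - 12))*(-4 - 7) = -7/2*(-8)*(-11) = 28*(-11) = -308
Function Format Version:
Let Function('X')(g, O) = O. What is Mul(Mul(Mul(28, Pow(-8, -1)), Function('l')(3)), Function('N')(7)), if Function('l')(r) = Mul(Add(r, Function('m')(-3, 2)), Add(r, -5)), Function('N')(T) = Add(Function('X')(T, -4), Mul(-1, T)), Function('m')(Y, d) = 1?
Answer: -308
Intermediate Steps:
Function('N')(T) = Add(-4, Mul(-1, T))
Function('l')(r) = Mul(Add(1, r), Add(-5, r)) (Function('l')(r) = Mul(Add(r, 1), Add(r, -5)) = Mul(Add(1, r), Add(-5, r)))
Mul(Mul(Mul(28, Pow(-8, -1)), Function('l')(3)), Function('N')(7)) = Mul(Mul(Mul(28, Pow(-8, -1)), Add(-5, Pow(3, 2), Mul(-4, 3))), Add(-4, Mul(-1, 7))) = Mul(Mul(Mul(28, Rational(-1, 8)), Add(-5, 9, -12)), Add(-4, -7)) = Mul(Mul(Rational(-7, 2), -8), -11) = Mul(28, -11) = -308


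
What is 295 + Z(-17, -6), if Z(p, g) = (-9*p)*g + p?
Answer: -640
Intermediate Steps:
Z(p, g) = p - 9*g*p (Z(p, g) = -9*g*p + p = p - 9*g*p)
295 + Z(-17, -6) = 295 - 17*(1 - 9*(-6)) = 295 - 17*(1 + 54) = 295 - 17*55 = 295 - 935 = -640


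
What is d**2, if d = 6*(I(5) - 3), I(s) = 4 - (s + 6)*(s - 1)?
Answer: 66564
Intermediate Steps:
I(s) = 4 - (-1 + s)*(6 + s) (I(s) = 4 - (6 + s)*(-1 + s) = 4 - (-1 + s)*(6 + s))
d = -258 (d = 6*((10 - 1*5**2 - 5*5) - 3) = 6*((10 - 1*25 - 25) - 3) = 6*((10 - 25 - 25) - 3) = 6*(-40 - 3) = 6*(-43) = -258)
d**2 = (-258)**2 = 66564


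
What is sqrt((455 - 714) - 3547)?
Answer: I*sqrt(3806) ≈ 61.693*I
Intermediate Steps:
sqrt((455 - 714) - 3547) = sqrt(-259 - 3547) = sqrt(-3806) = I*sqrt(3806)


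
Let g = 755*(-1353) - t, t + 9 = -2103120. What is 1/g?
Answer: 1/1081614 ≈ 9.2454e-7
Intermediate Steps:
t = -2103129 (t = -9 - 2103120 = -2103129)
g = 1081614 (g = 755*(-1353) - 1*(-2103129) = -1021515 + 2103129 = 1081614)
1/g = 1/1081614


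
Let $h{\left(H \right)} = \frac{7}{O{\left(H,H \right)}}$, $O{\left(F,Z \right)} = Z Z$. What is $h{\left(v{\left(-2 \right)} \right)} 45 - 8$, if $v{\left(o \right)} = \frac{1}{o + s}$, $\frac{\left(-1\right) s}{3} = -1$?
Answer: $307$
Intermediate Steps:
$s = 3$ ($s = \left(-3\right) \left(-1\right) = 3$)
$O{\left(F,Z \right)} = Z^{2}$
$v{\left(o \right)} = \frac{1}{3 + o}$ ($v{\left(o \right)} = \frac{1}{o + 3} = \frac{1}{3 + o}$)
$h{\left(H \right)} = \frac{7}{H^{2}}$
$h{\left(v{\left(-2 \right)} \right)} 45 - 8 = \frac{7}{\frac{1}{\left(3 - 2\right)^{2}}} \cdot 45 - 8 = 7 \cdot \frac{1}{1} \cdot 45 - 8 = 7 \cdot 1^{-2} \cdot 45 - 8 = 7 \cdot 1 \cdot 45 - 8 = 7 \cdot 45 - 8 = 315 - 8 = 307$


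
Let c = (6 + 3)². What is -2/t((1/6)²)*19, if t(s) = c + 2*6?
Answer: -38/93 ≈ -0.40860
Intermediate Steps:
c = 81 (c = 9² = 81)
t(s) = 93 (t(s) = 81 + 2*6 = 81 + 12 = 93)
-2/t((1/6)²)*19 = -2/93*19 = -38/93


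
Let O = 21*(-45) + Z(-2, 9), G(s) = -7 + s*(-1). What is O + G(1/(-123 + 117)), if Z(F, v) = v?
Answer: -5657/6 ≈ -942.83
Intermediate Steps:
G(s) = -7 - s
O = -936 (O = 21*(-45) + 9 = -945 + 9 = -936)
O + G(1/(-123 + 117)) = -936 + (-7 - 1/(-123 + 117)) = -936 + (-7 - 1/(-6)) = -936 + (-7 - 1*(-⅙)) = -936 + (-7 + ⅙) = -936 - 41/6 = -5657/6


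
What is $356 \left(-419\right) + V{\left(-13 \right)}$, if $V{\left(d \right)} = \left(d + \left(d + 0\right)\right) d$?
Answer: $-148826$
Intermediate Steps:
$V{\left(d \right)} = 2 d^{2}$ ($V{\left(d \right)} = \left(d + d\right) d = 2 d d = 2 d^{2}$)
$356 \left(-419\right) + V{\left(-13 \right)} = 356 \left(-419\right) + 2 \left(-13\right)^{2} = -149164 + 2 \cdot 169 = -149164 + 338 = -148826$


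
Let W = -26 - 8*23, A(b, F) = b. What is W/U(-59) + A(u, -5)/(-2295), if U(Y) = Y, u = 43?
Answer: 479413/135405 ≈ 3.5406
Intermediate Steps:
W = -210 (W = -26 - 184 = -210)
W/U(-59) + A(u, -5)/(-2295) = -210/(-59) + 43/(-2295) = -210*(-1/59) + 43*(-1/2295) = 210/59 - 43/2295 = 479413/135405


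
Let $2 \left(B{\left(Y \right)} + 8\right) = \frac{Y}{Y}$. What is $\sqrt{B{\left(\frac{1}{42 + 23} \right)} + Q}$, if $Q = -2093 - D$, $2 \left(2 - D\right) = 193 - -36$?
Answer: $2 i \sqrt{497} \approx 44.587 i$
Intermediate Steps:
$D = - \frac{225}{2}$ ($D = 2 - \frac{193 - -36}{2} = 2 - \frac{193 + 36}{2} = 2 - \frac{229}{2} = - \frac{225}{2} \approx -112.5$)
$Q = - \frac{3961}{2}$ ($Q = -2093 - - \frac{225}{2} = -2093 + \frac{225}{2} = - \frac{3961}{2} \approx -1980.5$)
$B{\left(Y \right)} = - \frac{15}{2}$ ($B{\left(Y \right)} = -8 + \frac{Y \frac{1}{Y}}{2} = -8 + \frac{1}{2} \cdot 1 = -8 + \frac{1}{2} = - \frac{15}{2}$)
$\sqrt{B{\left(\frac{1}{42 + 23} \right)} + Q} = \sqrt{- \frac{15}{2} - \frac{3961}{2}} = \sqrt{-1988} = 2 i \sqrt{497}$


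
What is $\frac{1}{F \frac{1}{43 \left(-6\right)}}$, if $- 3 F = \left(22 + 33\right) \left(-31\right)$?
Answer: $- \frac{774}{1705} \approx -0.45396$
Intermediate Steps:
$F = \frac{1705}{3}$ ($F = - \frac{\left(22 + 33\right) \left(-31\right)}{3} = - \frac{55 \left(-31\right)}{3} = \left(- \frac{1}{3}\right) \left(-1705\right) = \frac{1705}{3} \approx 568.33$)
$\frac{1}{F \frac{1}{43 \left(-6\right)}} = \frac{1}{\frac{1705}{3} \frac{1}{43 \left(-6\right)}} = \frac{1}{\frac{1705}{3} \frac{1}{-258}} = \frac{1}{\frac{1705}{3} \left(- \frac{1}{258}\right)} = \frac{1}{- \frac{1705}{774}} = - \frac{774}{1705}$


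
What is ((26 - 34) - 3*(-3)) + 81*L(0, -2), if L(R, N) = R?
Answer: 1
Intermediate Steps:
((26 - 34) - 3*(-3)) + 81*L(0, -2) = ((26 - 34) - 3*(-3)) + 81*0 = (-8 + 9) + 0 = 1 + 0 = 1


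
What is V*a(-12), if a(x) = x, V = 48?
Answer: -576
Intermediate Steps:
V*a(-12) = 48*(-12) = -576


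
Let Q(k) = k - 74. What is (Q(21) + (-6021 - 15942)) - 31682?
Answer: -53698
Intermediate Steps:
Q(k) = -74 + k
(Q(21) + (-6021 - 15942)) - 31682 = ((-74 + 21) + (-6021 - 15942)) - 31682 = (-53 - 21963) - 31682 = -22016 - 31682 = -53698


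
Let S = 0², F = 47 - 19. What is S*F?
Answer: 0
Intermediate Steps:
F = 28
S = 0
S*F = 0*28 = 0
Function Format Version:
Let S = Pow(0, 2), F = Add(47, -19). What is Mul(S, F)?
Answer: 0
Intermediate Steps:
F = 28
S = 0
Mul(S, F) = Mul(0, 28) = 0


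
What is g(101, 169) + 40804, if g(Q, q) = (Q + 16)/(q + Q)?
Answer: 1224133/30 ≈ 40804.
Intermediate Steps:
g(Q, q) = (16 + Q)/(Q + q)
g(101, 169) + 40804 = (16 + 101)/(101 + 169) + 40804 = 117/270 + 40804 = (1/270)*117 + 40804 = 13/30 + 40804 = 1224133/30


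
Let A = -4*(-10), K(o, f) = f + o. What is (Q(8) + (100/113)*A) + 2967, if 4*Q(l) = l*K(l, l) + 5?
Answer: 1372113/452 ≈ 3035.6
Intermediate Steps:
Q(l) = 5/4 + l²/2 (Q(l) = (l*(l + l) + 5)/4 = (l*(2*l) + 5)/4 = (2*l² + 5)/4 = (5 + 2*l²)/4 = 5/4 + l²/2)
A = 40
(Q(8) + (100/113)*A) + 2967 = ((5/4 + (½)*8²) + (100/113)*40) + 2967 = ((5/4 + (½)*64) + (100*(1/113))*40) + 2967 = ((5/4 + 32) + (100/113)*40) + 2967 = (133/4 + 4000/113) + 2967 = 31029/452 + 2967 = 1372113/452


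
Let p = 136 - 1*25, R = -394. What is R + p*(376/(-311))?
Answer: -164270/311 ≈ -528.20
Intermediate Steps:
p = 111 (p = 136 - 25 = 111)
R + p*(376/(-311)) = -394 + 111*(376/(-311)) = -394 + 111*(376*(-1/311)) = -394 + 111*(-376/311) = -394 - 41736/311 = -164270/311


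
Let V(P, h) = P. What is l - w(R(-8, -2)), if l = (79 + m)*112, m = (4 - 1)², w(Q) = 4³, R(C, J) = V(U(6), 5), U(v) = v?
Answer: 9792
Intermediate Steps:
R(C, J) = 6
w(Q) = 64
m = 9 (m = 3² = 9)
l = 9856 (l = (79 + 9)*112 = 88*112 = 9856)
l - w(R(-8, -2)) = 9856 - 1*64 = 9856 - 64 = 9792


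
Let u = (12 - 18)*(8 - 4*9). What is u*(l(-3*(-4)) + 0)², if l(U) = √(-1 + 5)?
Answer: 672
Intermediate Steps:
u = 168 (u = -6*(8 - 36) = -6*(-28) = 168)
l(U) = 2 (l(U) = √4 = 2)
u*(l(-3*(-4)) + 0)² = 168*(2 + 0)² = 168*2² = 168*4 = 672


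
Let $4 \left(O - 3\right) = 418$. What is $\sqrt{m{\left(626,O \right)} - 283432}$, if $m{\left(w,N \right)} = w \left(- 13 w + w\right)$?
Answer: $2 i \sqrt{1246486} \approx 2232.9 i$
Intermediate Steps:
$O = \frac{215}{2}$ ($O = 3 + \frac{1}{4} \cdot 418 = 3 + \frac{209}{2} = \frac{215}{2} \approx 107.5$)
$m{\left(w,N \right)} = - 12 w^{2}$ ($m{\left(w,N \right)} = w \left(- 12 w\right) = - 12 w^{2}$)
$\sqrt{m{\left(626,O \right)} - 283432} = \sqrt{- 12 \cdot 626^{2} - 283432} = \sqrt{\left(-12\right) 391876 - 283432} = \sqrt{-4702512 - 283432} = \sqrt{-4985944} = 2 i \sqrt{1246486}$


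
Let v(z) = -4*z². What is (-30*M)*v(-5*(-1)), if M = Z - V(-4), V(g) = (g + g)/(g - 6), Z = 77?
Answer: 228600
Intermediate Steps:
V(g) = 2*g/(-6 + g) (V(g) = (2*g)/(-6 + g) = 2*g/(-6 + g))
M = 381/5 (M = 77 - 2*(-4)/(-6 - 4) = 77 - 2*(-4)/(-10) = 77 - 2*(-4)*(-1)/10 = 77 - 1*⅘ = 77 - ⅘ = 381/5 ≈ 76.200)
(-30*M)*v(-5*(-1)) = (-30*381/5)*(-4*(-5*(-1))²) = -(-9144)*5² = -(-9144)*25 = -2286*(-100) = 228600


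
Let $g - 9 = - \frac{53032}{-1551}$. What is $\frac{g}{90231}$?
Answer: $\frac{66991}{139948281} \approx 0.00047868$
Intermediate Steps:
$g = \frac{66991}{1551}$ ($g = 9 - \frac{53032}{-1551} = 9 - - \frac{53032}{1551} = 9 + \frac{53032}{1551} = \frac{66991}{1551} \approx 43.192$)
$\frac{g}{90231} = \frac{66991}{1551 \cdot 90231} = \frac{66991}{1551} \cdot \frac{1}{90231} = \frac{66991}{139948281}$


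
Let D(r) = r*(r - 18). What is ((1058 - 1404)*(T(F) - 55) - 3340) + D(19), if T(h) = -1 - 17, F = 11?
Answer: 21937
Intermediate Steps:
D(r) = r*(-18 + r)
T(h) = -18
((1058 - 1404)*(T(F) - 55) - 3340) + D(19) = ((1058 - 1404)*(-18 - 55) - 3340) + 19*(-18 + 19) = (-346*(-73) - 3340) + 19*1 = (25258 - 3340) + 19 = 21918 + 19 = 21937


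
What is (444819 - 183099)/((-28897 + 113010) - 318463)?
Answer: -26172/23435 ≈ -1.1168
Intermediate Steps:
(444819 - 183099)/((-28897 + 113010) - 318463) = 261720/(84113 - 318463) = 261720/(-234350) = 261720*(-1/234350) = -26172/23435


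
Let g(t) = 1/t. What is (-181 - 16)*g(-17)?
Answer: 197/17 ≈ 11.588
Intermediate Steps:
(-181 - 16)*g(-17) = (-181 - 16)/(-17) = -197*(-1/17) = 197/17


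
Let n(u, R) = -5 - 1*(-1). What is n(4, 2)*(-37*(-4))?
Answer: -592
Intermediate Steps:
n(u, R) = -4 (n(u, R) = -5 + 1 = -4)
n(4, 2)*(-37*(-4)) = -(-148)*(-4) = -4*148 = -592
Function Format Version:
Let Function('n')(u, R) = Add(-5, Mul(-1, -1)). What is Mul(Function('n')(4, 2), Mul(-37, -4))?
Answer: -592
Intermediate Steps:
Function('n')(u, R) = -4 (Function('n')(u, R) = Add(-5, 1) = -4)
Mul(Function('n')(4, 2), Mul(-37, -4)) = Mul(-4, Mul(-37, -4)) = Mul(-4, 148) = -592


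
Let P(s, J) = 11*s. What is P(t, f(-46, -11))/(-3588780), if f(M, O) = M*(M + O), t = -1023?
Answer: 3751/1196260 ≈ 0.0031356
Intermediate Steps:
P(t, f(-46, -11))/(-3588780) = (11*(-1023))/(-3588780) = -11253*(-1/3588780) = 3751/1196260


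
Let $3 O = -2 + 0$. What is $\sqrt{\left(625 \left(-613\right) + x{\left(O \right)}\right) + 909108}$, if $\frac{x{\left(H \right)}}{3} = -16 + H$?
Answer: $9 \sqrt{6493} \approx 725.21$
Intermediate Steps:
$O = - \frac{2}{3}$ ($O = \frac{-2 + 0}{3} = \frac{1}{3} \left(-2\right) = - \frac{2}{3} \approx -0.66667$)
$x{\left(H \right)} = -48 + 3 H$ ($x{\left(H \right)} = 3 \left(-16 + H\right) = -48 + 3 H$)
$\sqrt{\left(625 \left(-613\right) + x{\left(O \right)}\right) + 909108} = \sqrt{\left(625 \left(-613\right) + \left(-48 + 3 \left(- \frac{2}{3}\right)\right)\right) + 909108} = \sqrt{\left(-383125 - 50\right) + 909108} = \sqrt{-383175 + 909108} = \sqrt{525933} = 9 \sqrt{6493}$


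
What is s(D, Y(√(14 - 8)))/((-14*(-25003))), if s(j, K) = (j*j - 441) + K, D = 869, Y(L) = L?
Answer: 377360/175021 + √6/350042 ≈ 2.1561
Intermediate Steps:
s(j, K) = -441 + K + j² (s(j, K) = (j² - 441) + K = (-441 + j²) + K = -441 + K + j²)
s(D, Y(√(14 - 8)))/((-14*(-25003))) = (-441 + √(14 - 8) + 869²)/((-14*(-25003))) = (-441 + √6 + 755161)/350042 = (754720 + √6)*(1/350042) = 377360/175021 + √6/350042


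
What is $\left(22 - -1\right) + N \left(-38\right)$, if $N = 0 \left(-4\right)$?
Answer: $23$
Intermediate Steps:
$N = 0$
$\left(22 - -1\right) + N \left(-38\right) = \left(22 - -1\right) + 0 \left(-38\right) = \left(22 + 1\right) + 0 = 23 + 0 = 23$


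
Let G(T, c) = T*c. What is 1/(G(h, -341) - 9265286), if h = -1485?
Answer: -1/8758901 ≈ -1.1417e-7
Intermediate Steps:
1/(G(h, -341) - 9265286) = 1/(-1485*(-341) - 9265286) = 1/(506385 - 9265286) = 1/(-8758901) = -1/8758901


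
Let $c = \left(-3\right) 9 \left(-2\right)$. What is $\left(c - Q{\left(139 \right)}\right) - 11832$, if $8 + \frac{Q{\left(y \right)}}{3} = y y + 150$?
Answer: $-70167$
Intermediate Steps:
$Q{\left(y \right)} = 426 + 3 y^{2}$ ($Q{\left(y \right)} = -24 + 3 \left(y y + 150\right) = -24 + 3 \left(y^{2} + 150\right) = -24 + 3 \left(150 + y^{2}\right) = -24 + \left(450 + 3 y^{2}\right) = 426 + 3 y^{2}$)
$c = 54$ ($c = \left(-27\right) \left(-2\right) = 54$)
$\left(c - Q{\left(139 \right)}\right) - 11832 = \left(54 - \left(426 + 3 \cdot 139^{2}\right)\right) - 11832 = \left(54 - \left(426 + 3 \cdot 19321\right)\right) - 11832 = \left(54 - \left(426 + 57963\right)\right) - 11832 = \left(54 - 58389\right) - 11832 = -58335 - 11832 = -70167$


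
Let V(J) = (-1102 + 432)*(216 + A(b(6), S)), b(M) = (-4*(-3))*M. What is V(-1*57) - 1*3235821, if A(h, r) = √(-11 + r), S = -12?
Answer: -3380541 - 670*I*√23 ≈ -3.3805e+6 - 3213.2*I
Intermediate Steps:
b(M) = 12*M
V(J) = -144720 - 670*I*√23 (V(J) = (-1102 + 432)*(216 + √(-11 - 12)) = -670*(216 + √(-23)) = -670*(216 + I*√23) = -144720 - 670*I*√23)
V(-1*57) - 1*3235821 = (-144720 - 670*I*√23) - 1*3235821 = (-144720 - 670*I*√23) - 3235821 = -3380541 - 670*I*√23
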